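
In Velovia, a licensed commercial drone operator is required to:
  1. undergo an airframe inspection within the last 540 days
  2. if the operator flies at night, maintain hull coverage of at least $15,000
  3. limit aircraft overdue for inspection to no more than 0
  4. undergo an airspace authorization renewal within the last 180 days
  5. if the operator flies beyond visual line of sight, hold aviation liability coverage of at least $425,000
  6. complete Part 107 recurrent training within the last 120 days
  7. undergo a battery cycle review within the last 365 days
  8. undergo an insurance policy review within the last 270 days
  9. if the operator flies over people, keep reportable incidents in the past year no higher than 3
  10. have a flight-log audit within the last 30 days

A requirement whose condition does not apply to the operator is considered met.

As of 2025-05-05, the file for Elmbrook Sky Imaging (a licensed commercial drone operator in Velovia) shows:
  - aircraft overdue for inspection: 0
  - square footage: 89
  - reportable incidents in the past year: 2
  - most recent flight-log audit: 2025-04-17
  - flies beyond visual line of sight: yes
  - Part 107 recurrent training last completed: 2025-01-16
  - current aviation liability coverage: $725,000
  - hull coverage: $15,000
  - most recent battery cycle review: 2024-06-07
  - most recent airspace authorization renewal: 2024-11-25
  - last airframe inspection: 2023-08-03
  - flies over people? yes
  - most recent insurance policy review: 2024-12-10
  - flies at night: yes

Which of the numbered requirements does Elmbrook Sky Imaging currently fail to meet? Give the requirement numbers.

1. airframe inspection 641 days ago vs limit 540 → not met
2. condition 'flies at night' holds; hull coverage $15,000 ≥ $15,000 → met
3. aircraft overdue for inspection 0 ≤ 0 → met
4. airspace authorization renewal 161 days ago vs limit 180 → met
5. condition 'flies beyond visual line of sight' holds; aviation liability coverage $725,000 ≥ $425,000 → met
6. Part 107 recurrent training 109 days ago vs limit 120 → met
7. battery cycle review 332 days ago vs limit 365 → met
8. insurance policy review 146 days ago vs limit 270 → met
9. condition 'flies over people' holds; reportable incidents in the past year 2 ≤ 3 → met
10. flight-log audit 18 days ago vs limit 30 → met
Not met: 1

1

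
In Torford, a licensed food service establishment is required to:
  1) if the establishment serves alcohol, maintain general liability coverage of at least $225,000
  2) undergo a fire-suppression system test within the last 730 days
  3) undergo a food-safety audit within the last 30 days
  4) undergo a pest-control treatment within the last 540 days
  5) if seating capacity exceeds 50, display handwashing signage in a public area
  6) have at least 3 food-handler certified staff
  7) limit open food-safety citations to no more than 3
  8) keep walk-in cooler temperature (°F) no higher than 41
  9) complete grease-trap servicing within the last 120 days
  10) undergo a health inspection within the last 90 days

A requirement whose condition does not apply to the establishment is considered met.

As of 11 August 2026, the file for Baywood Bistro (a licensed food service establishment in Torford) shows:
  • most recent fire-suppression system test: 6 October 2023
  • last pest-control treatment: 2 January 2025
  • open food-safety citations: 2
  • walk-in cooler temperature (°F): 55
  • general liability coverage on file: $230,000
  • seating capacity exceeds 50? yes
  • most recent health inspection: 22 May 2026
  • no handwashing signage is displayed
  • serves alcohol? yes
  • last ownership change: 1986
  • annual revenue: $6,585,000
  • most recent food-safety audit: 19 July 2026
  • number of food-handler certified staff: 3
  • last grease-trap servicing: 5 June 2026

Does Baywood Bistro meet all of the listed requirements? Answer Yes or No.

No

1. condition 'serves alcohol' holds; general liability coverage $230,000 ≥ $225,000 → met
2. fire-suppression system test 1040 days ago vs limit 730 → not met
3. food-safety audit 23 days ago vs limit 30 → met
4. pest-control treatment 586 days ago vs limit 540 → not met
5. condition 'seating capacity exceeds 50' holds; handwashing signage absent → not met
6. food-handler certified staff 3 ≥ 3 → met
7. open food-safety citations 2 ≤ 3 → met
8. walk-in cooler temperature (°F) 55 > 41 → not met
9. grease-trap servicing 67 days ago vs limit 120 → met
10. health inspection 81 days ago vs limit 90 → met
Not met: 2, 4, 5, 8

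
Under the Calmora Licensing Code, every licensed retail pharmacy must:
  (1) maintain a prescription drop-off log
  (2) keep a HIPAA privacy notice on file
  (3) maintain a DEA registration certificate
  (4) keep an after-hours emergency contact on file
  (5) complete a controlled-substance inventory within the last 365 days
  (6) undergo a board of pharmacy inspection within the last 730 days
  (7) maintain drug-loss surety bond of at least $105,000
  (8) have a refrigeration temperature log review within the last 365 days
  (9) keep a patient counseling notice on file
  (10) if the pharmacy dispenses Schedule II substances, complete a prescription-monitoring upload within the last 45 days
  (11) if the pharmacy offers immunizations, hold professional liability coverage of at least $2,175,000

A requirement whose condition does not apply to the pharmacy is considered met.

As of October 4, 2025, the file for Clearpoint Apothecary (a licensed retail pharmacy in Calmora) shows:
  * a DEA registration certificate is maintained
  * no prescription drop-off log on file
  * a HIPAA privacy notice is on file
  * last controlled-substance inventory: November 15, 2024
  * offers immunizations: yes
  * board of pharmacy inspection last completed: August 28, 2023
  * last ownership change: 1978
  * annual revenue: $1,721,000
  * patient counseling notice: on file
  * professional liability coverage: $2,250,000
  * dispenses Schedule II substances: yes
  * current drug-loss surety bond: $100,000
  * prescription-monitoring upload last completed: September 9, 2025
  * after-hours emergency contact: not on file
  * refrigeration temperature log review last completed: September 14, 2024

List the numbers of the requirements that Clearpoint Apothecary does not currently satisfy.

1. prescription drop-off log absent → not met
2. HIPAA privacy notice present → met
3. DEA registration certificate present → met
4. after-hours emergency contact absent → not met
5. controlled-substance inventory 323 days ago vs limit 365 → met
6. board of pharmacy inspection 768 days ago vs limit 730 → not met
7. drug-loss surety bond $100,000 < $105,000 → not met
8. refrigeration temperature log review 385 days ago vs limit 365 → not met
9. patient counseling notice present → met
10. condition 'dispenses Schedule II substances' holds; prescription-monitoring upload 25 days ago vs limit 45 → met
11. condition 'offers immunizations' holds; professional liability coverage $2,250,000 ≥ $2,175,000 → met
Not met: 1, 4, 6, 7, 8

1, 4, 6, 7, 8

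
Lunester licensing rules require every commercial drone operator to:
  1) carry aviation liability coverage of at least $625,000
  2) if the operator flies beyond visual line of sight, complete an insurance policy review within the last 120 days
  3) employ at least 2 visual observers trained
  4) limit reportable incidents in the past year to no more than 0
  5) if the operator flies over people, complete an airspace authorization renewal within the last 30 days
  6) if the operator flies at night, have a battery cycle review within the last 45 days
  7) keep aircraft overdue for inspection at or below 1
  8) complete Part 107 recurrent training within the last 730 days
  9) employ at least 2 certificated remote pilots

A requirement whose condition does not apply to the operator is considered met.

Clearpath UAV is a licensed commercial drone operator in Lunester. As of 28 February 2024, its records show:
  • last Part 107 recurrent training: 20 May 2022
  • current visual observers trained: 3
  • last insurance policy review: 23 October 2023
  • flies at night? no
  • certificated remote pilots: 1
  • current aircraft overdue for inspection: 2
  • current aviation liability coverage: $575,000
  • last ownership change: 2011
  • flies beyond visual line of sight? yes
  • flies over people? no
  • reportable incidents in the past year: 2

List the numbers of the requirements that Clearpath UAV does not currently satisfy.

1, 2, 4, 7, 9

1. aviation liability coverage $575,000 < $625,000 → not met
2. condition 'flies beyond visual line of sight' holds; insurance policy review 128 days ago vs limit 120 → not met
3. visual observers trained 3 ≥ 2 → met
4. reportable incidents in the past year 2 > 0 → not met
5. condition 'flies over people' does not hold → requirement n/a → met
6. condition 'flies at night' does not hold → requirement n/a → met
7. aircraft overdue for inspection 2 > 1 → not met
8. Part 107 recurrent training 649 days ago vs limit 730 → met
9. certificated remote pilots 1 < 2 → not met
Not met: 1, 2, 4, 7, 9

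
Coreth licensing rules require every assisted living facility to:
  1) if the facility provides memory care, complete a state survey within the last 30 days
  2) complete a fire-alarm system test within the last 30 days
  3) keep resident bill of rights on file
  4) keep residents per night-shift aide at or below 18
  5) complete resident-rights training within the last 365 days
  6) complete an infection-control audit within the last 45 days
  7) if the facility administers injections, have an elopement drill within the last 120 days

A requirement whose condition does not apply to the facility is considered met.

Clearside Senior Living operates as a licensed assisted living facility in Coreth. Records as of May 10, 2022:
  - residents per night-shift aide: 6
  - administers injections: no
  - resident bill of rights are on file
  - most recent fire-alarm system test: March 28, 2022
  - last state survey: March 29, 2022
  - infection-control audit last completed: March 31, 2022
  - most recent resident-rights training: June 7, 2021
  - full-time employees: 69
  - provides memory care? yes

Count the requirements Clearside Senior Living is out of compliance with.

1. condition 'provides memory care' holds; state survey 42 days ago vs limit 30 → not met
2. fire-alarm system test 43 days ago vs limit 30 → not met
3. resident bill of rights present → met
4. residents per night-shift aide 6 ≤ 18 → met
5. resident-rights training 337 days ago vs limit 365 → met
6. infection-control audit 40 days ago vs limit 45 → met
7. condition 'administers injections' does not hold → requirement n/a → met
Not met: 2 of 7

2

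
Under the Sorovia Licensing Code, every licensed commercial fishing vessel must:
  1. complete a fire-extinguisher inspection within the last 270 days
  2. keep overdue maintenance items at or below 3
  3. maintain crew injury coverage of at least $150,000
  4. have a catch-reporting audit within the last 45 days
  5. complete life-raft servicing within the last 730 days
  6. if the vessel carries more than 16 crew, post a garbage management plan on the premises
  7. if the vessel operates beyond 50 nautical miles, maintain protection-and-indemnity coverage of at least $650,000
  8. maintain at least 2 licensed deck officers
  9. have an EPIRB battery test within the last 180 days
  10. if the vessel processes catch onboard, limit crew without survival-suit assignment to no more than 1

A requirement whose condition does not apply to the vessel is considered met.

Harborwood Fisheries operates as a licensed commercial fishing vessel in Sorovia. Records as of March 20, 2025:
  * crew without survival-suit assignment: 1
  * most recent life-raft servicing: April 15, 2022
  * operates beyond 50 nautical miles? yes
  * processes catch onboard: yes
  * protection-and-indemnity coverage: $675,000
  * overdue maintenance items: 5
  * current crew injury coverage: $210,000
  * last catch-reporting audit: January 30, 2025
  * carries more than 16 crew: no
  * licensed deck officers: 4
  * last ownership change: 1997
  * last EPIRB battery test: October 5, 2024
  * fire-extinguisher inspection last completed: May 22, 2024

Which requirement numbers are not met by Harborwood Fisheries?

1, 2, 4, 5

1. fire-extinguisher inspection 302 days ago vs limit 270 → not met
2. overdue maintenance items 5 > 3 → not met
3. crew injury coverage $210,000 ≥ $150,000 → met
4. catch-reporting audit 49 days ago vs limit 45 → not met
5. life-raft servicing 1070 days ago vs limit 730 → not met
6. condition 'carries more than 16 crew' does not hold → requirement n/a → met
7. condition 'operates beyond 50 nautical miles' holds; protection-and-indemnity coverage $675,000 ≥ $650,000 → met
8. licensed deck officers 4 ≥ 2 → met
9. EPIRB battery test 166 days ago vs limit 180 → met
10. condition 'processes catch onboard' holds; crew without survival-suit assignment 1 ≤ 1 → met
Not met: 1, 2, 4, 5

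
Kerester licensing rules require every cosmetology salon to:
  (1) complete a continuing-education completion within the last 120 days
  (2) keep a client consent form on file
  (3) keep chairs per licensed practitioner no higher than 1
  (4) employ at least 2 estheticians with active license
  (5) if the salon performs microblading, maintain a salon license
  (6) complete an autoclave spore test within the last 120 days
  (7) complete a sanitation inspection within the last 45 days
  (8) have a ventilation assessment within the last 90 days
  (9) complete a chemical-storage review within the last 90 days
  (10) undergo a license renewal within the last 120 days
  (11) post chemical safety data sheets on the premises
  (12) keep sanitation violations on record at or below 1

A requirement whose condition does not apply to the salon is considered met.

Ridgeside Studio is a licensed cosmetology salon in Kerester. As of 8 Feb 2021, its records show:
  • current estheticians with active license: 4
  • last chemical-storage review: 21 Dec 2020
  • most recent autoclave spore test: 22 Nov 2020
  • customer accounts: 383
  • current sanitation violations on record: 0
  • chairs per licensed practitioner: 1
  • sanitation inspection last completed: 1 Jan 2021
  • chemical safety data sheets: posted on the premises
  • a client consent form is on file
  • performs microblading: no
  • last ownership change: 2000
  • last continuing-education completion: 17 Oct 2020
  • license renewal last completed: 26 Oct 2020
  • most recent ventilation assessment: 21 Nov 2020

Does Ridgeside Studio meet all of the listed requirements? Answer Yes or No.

Yes

1. continuing-education completion 114 days ago vs limit 120 → met
2. client consent form present → met
3. chairs per licensed practitioner 1 ≤ 1 → met
4. estheticians with active license 4 ≥ 2 → met
5. condition 'performs microblading' does not hold → requirement n/a → met
6. autoclave spore test 78 days ago vs limit 120 → met
7. sanitation inspection 38 days ago vs limit 45 → met
8. ventilation assessment 79 days ago vs limit 90 → met
9. chemical-storage review 49 days ago vs limit 90 → met
10. license renewal 105 days ago vs limit 120 → met
11. chemical safety data sheets present → met
12. sanitation violations on record 0 ≤ 1 → met
All met.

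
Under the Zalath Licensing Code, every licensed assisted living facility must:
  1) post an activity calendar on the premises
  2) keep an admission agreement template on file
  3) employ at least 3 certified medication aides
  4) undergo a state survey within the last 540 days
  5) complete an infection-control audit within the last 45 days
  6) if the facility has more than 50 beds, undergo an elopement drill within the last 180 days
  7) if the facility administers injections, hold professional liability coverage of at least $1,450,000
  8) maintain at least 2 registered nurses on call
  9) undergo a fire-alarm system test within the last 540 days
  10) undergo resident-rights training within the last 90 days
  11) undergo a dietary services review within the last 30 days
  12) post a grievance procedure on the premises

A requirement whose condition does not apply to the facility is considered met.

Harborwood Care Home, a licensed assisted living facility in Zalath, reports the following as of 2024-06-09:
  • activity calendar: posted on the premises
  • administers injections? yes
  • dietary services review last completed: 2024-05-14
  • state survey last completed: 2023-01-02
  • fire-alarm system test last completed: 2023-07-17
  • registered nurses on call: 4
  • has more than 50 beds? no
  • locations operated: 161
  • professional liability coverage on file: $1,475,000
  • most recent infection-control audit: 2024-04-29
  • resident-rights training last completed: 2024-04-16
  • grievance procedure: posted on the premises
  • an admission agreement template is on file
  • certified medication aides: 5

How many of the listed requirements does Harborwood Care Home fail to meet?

0

1. activity calendar present → met
2. admission agreement template present → met
3. certified medication aides 5 ≥ 3 → met
4. state survey 524 days ago vs limit 540 → met
5. infection-control audit 41 days ago vs limit 45 → met
6. condition 'has more than 50 beds' does not hold → requirement n/a → met
7. condition 'administers injections' holds; professional liability coverage $1,475,000 ≥ $1,450,000 → met
8. registered nurses on call 4 ≥ 2 → met
9. fire-alarm system test 328 days ago vs limit 540 → met
10. resident-rights training 54 days ago vs limit 90 → met
11. dietary services review 26 days ago vs limit 30 → met
12. grievance procedure present → met
Not met: 0 of 12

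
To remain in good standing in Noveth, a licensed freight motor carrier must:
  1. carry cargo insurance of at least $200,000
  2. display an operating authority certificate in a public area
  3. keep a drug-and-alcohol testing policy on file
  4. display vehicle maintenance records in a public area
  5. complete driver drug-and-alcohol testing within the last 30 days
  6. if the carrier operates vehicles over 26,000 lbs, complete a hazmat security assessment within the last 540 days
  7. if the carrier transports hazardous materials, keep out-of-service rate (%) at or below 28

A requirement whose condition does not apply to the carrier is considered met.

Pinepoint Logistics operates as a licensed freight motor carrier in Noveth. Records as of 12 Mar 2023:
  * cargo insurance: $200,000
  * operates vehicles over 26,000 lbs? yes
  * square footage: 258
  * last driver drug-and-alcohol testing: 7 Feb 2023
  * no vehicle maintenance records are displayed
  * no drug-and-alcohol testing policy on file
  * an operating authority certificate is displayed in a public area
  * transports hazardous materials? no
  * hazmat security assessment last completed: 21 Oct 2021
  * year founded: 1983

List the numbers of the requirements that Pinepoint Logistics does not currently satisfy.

1. cargo insurance $200,000 ≥ $200,000 → met
2. operating authority certificate present → met
3. drug-and-alcohol testing policy absent → not met
4. vehicle maintenance records absent → not met
5. driver drug-and-alcohol testing 33 days ago vs limit 30 → not met
6. condition 'operates vehicles over 26,000 lbs' holds; hazmat security assessment 507 days ago vs limit 540 → met
7. condition 'transports hazardous materials' does not hold → requirement n/a → met
Not met: 3, 4, 5

3, 4, 5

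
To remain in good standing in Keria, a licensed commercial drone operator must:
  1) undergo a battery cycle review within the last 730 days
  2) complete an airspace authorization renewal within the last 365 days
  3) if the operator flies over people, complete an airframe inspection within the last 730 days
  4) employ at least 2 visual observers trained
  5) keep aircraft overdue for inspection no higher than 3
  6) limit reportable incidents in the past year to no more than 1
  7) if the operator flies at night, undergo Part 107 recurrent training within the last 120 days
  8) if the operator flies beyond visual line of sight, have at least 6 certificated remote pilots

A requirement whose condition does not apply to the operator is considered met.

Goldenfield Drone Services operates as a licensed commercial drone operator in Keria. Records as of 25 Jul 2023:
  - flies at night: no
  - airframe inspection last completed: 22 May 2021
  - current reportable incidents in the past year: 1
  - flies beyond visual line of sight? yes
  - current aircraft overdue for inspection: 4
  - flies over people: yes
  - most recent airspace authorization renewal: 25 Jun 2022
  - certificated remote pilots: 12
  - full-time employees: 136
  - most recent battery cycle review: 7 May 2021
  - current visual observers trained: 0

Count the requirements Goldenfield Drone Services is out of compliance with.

1. battery cycle review 809 days ago vs limit 730 → not met
2. airspace authorization renewal 395 days ago vs limit 365 → not met
3. condition 'flies over people' holds; airframe inspection 794 days ago vs limit 730 → not met
4. visual observers trained 0 < 2 → not met
5. aircraft overdue for inspection 4 > 3 → not met
6. reportable incidents in the past year 1 ≤ 1 → met
7. condition 'flies at night' does not hold → requirement n/a → met
8. condition 'flies beyond visual line of sight' holds; certificated remote pilots 12 ≥ 6 → met
Not met: 5 of 8

5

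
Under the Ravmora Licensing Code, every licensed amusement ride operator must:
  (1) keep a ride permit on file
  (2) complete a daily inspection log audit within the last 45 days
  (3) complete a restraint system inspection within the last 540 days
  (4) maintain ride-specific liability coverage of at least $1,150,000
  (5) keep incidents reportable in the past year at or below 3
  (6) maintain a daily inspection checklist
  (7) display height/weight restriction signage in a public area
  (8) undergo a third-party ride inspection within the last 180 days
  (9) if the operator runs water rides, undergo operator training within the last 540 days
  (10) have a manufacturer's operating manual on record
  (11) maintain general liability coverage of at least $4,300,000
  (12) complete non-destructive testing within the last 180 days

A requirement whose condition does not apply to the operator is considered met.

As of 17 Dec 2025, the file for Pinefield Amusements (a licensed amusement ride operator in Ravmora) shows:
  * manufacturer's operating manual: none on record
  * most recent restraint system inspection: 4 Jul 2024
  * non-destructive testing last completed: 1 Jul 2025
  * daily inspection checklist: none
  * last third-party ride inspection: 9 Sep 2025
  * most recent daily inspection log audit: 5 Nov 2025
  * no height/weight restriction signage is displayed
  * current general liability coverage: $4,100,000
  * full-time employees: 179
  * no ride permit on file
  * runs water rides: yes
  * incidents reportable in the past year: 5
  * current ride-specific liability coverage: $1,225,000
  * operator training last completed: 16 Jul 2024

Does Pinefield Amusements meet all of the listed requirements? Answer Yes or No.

No

1. ride permit absent → not met
2. daily inspection log audit 42 days ago vs limit 45 → met
3. restraint system inspection 531 days ago vs limit 540 → met
4. ride-specific liability coverage $1,225,000 ≥ $1,150,000 → met
5. incidents reportable in the past year 5 > 3 → not met
6. daily inspection checklist absent → not met
7. height/weight restriction signage absent → not met
8. third-party ride inspection 99 days ago vs limit 180 → met
9. condition 'runs water rides' holds; operator training 519 days ago vs limit 540 → met
10. manufacturer's operating manual absent → not met
11. general liability coverage $4,100,000 < $4,300,000 → not met
12. non-destructive testing 169 days ago vs limit 180 → met
Not met: 1, 5, 6, 7, 10, 11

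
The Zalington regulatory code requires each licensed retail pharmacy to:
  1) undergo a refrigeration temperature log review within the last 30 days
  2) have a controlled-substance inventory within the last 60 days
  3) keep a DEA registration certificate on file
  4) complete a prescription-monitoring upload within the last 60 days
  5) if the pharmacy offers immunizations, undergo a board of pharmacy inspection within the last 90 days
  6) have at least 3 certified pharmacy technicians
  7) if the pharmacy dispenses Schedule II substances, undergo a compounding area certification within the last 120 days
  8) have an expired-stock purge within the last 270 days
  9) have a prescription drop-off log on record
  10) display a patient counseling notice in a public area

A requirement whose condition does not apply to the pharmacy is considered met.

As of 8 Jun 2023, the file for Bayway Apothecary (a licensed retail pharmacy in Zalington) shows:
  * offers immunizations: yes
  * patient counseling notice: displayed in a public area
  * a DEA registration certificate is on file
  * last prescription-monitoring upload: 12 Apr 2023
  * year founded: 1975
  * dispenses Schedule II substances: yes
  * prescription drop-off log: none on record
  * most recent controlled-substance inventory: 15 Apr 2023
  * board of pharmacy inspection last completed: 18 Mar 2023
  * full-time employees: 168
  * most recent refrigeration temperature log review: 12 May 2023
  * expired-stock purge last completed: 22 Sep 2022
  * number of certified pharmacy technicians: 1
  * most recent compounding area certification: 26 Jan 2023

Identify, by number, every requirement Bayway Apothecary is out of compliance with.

6, 7, 9

1. refrigeration temperature log review 27 days ago vs limit 30 → met
2. controlled-substance inventory 54 days ago vs limit 60 → met
3. DEA registration certificate present → met
4. prescription-monitoring upload 57 days ago vs limit 60 → met
5. condition 'offers immunizations' holds; board of pharmacy inspection 82 days ago vs limit 90 → met
6. certified pharmacy technicians 1 < 3 → not met
7. condition 'dispenses Schedule II substances' holds; compounding area certification 133 days ago vs limit 120 → not met
8. expired-stock purge 259 days ago vs limit 270 → met
9. prescription drop-off log absent → not met
10. patient counseling notice present → met
Not met: 6, 7, 9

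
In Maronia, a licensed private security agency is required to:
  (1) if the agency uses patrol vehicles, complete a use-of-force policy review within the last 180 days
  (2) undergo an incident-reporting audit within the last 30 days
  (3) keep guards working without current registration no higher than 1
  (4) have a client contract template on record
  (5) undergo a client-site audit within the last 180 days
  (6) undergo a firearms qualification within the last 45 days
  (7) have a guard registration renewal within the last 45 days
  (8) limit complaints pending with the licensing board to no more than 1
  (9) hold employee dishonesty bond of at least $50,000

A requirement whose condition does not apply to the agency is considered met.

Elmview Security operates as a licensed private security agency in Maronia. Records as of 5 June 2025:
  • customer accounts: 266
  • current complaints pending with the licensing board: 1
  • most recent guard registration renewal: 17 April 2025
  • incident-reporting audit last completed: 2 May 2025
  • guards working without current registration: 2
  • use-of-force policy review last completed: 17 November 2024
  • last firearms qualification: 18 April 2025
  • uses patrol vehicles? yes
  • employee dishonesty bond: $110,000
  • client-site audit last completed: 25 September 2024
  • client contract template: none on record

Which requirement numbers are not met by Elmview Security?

1, 2, 3, 4, 5, 6, 7

1. condition 'uses patrol vehicles' holds; use-of-force policy review 200 days ago vs limit 180 → not met
2. incident-reporting audit 34 days ago vs limit 30 → not met
3. guards working without current registration 2 > 1 → not met
4. client contract template absent → not met
5. client-site audit 253 days ago vs limit 180 → not met
6. firearms qualification 48 days ago vs limit 45 → not met
7. guard registration renewal 49 days ago vs limit 45 → not met
8. complaints pending with the licensing board 1 ≤ 1 → met
9. employee dishonesty bond $110,000 ≥ $50,000 → met
Not met: 1, 2, 3, 4, 5, 6, 7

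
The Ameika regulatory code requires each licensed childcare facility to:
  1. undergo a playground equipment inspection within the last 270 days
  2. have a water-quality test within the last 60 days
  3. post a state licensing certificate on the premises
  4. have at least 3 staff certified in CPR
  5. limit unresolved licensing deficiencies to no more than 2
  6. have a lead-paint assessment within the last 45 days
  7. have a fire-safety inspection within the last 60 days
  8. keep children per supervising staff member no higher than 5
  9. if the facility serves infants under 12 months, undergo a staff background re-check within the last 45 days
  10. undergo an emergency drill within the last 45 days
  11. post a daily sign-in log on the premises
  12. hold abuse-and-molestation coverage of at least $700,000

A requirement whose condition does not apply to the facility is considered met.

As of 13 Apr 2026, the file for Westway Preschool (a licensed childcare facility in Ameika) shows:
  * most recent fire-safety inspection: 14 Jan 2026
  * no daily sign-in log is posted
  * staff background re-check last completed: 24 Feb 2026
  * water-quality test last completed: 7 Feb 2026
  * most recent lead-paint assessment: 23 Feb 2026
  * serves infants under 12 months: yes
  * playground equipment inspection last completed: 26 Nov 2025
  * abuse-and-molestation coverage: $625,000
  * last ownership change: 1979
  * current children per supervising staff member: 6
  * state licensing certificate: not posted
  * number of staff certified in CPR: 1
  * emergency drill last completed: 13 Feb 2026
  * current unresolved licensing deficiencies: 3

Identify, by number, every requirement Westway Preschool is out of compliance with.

1. playground equipment inspection 138 days ago vs limit 270 → met
2. water-quality test 65 days ago vs limit 60 → not met
3. state licensing certificate absent → not met
4. staff certified in CPR 1 < 3 → not met
5. unresolved licensing deficiencies 3 > 2 → not met
6. lead-paint assessment 49 days ago vs limit 45 → not met
7. fire-safety inspection 89 days ago vs limit 60 → not met
8. children per supervising staff member 6 > 5 → not met
9. condition 'serves infants under 12 months' holds; staff background re-check 48 days ago vs limit 45 → not met
10. emergency drill 59 days ago vs limit 45 → not met
11. daily sign-in log absent → not met
12. abuse-and-molestation coverage $625,000 < $700,000 → not met
Not met: 2, 3, 4, 5, 6, 7, 8, 9, 10, 11, 12

2, 3, 4, 5, 6, 7, 8, 9, 10, 11, 12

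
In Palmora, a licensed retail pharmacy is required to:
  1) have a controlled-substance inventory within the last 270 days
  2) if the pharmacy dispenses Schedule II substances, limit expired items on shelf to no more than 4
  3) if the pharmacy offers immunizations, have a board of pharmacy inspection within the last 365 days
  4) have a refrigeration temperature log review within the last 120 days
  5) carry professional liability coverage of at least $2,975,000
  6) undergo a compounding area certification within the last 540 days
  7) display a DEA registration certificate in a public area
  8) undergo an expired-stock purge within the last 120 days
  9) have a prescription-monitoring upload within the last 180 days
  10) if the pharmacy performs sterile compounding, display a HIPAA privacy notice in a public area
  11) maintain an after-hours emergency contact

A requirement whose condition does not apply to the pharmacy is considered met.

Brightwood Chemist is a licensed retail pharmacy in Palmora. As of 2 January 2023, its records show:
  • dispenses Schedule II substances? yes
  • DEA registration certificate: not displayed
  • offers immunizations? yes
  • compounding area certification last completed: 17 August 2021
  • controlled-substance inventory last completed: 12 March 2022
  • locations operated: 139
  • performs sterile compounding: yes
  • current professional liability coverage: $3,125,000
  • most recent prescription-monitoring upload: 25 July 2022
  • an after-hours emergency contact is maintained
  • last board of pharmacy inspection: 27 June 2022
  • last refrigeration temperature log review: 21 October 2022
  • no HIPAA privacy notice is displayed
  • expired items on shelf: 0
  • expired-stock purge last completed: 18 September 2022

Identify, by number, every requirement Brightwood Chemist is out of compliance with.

1, 7, 10

1. controlled-substance inventory 296 days ago vs limit 270 → not met
2. condition 'dispenses Schedule II substances' holds; expired items on shelf 0 ≤ 4 → met
3. condition 'offers immunizations' holds; board of pharmacy inspection 189 days ago vs limit 365 → met
4. refrigeration temperature log review 73 days ago vs limit 120 → met
5. professional liability coverage $3,125,000 ≥ $2,975,000 → met
6. compounding area certification 503 days ago vs limit 540 → met
7. DEA registration certificate absent → not met
8. expired-stock purge 106 days ago vs limit 120 → met
9. prescription-monitoring upload 161 days ago vs limit 180 → met
10. condition 'performs sterile compounding' holds; HIPAA privacy notice absent → not met
11. after-hours emergency contact present → met
Not met: 1, 7, 10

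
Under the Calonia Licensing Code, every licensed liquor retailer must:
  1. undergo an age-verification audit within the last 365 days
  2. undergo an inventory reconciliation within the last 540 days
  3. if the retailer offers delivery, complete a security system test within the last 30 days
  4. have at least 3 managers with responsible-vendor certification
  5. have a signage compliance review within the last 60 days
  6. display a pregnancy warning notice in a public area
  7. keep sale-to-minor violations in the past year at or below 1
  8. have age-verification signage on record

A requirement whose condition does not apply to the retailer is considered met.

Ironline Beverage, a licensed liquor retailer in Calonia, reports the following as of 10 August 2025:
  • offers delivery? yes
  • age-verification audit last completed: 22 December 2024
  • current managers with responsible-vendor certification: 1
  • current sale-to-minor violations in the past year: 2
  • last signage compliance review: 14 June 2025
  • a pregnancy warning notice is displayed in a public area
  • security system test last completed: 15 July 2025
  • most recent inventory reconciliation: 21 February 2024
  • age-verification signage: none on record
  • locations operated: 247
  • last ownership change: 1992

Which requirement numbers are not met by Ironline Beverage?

4, 7, 8

1. age-verification audit 231 days ago vs limit 365 → met
2. inventory reconciliation 536 days ago vs limit 540 → met
3. condition 'offers delivery' holds; security system test 26 days ago vs limit 30 → met
4. managers with responsible-vendor certification 1 < 3 → not met
5. signage compliance review 57 days ago vs limit 60 → met
6. pregnancy warning notice present → met
7. sale-to-minor violations in the past year 2 > 1 → not met
8. age-verification signage absent → not met
Not met: 4, 7, 8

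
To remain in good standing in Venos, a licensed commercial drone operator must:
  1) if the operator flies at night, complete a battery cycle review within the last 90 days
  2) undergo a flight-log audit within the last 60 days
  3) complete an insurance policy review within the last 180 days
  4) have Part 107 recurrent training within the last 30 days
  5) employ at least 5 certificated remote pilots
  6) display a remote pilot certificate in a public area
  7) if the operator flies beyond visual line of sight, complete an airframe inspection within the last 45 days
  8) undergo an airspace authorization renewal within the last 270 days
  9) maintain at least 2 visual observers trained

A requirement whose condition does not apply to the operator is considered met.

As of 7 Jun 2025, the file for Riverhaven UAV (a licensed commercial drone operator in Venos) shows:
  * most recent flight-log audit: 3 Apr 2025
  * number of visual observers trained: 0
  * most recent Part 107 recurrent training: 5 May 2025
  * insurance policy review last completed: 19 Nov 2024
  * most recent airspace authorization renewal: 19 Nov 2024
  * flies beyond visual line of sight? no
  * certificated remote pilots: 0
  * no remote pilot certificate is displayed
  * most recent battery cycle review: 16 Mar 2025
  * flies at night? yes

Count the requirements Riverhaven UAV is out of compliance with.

6

1. condition 'flies at night' holds; battery cycle review 83 days ago vs limit 90 → met
2. flight-log audit 65 days ago vs limit 60 → not met
3. insurance policy review 200 days ago vs limit 180 → not met
4. Part 107 recurrent training 33 days ago vs limit 30 → not met
5. certificated remote pilots 0 < 5 → not met
6. remote pilot certificate absent → not met
7. condition 'flies beyond visual line of sight' does not hold → requirement n/a → met
8. airspace authorization renewal 200 days ago vs limit 270 → met
9. visual observers trained 0 < 2 → not met
Not met: 6 of 9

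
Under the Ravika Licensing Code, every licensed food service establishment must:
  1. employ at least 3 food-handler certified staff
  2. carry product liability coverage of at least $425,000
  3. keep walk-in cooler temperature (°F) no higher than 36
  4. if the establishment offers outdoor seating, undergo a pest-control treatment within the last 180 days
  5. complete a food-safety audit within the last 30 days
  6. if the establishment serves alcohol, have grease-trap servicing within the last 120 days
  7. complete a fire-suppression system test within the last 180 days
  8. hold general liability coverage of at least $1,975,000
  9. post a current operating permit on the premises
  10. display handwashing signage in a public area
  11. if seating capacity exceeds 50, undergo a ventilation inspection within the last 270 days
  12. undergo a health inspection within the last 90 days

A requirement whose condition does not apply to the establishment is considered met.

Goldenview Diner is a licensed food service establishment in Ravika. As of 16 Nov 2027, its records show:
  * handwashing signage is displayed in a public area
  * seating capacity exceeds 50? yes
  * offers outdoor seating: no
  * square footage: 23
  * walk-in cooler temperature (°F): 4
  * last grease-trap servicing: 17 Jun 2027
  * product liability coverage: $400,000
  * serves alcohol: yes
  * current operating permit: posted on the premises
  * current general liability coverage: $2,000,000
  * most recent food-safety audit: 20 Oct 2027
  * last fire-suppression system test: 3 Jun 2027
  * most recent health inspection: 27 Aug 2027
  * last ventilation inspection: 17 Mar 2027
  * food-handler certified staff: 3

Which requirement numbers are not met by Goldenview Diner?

1. food-handler certified staff 3 ≥ 3 → met
2. product liability coverage $400,000 < $425,000 → not met
3. walk-in cooler temperature (°F) 4 ≤ 36 → met
4. condition 'offers outdoor seating' does not hold → requirement n/a → met
5. food-safety audit 27 days ago vs limit 30 → met
6. condition 'serves alcohol' holds; grease-trap servicing 152 days ago vs limit 120 → not met
7. fire-suppression system test 166 days ago vs limit 180 → met
8. general liability coverage $2,000,000 ≥ $1,975,000 → met
9. current operating permit present → met
10. handwashing signage present → met
11. condition 'seating capacity exceeds 50' holds; ventilation inspection 244 days ago vs limit 270 → met
12. health inspection 81 days ago vs limit 90 → met
Not met: 2, 6

2, 6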